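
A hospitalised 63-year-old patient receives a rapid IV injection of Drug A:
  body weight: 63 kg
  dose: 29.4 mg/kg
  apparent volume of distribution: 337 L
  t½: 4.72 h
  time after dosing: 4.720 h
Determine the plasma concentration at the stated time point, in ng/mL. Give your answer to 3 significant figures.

Total dose = 29.4 × 63 = 1852 mg
C₀ = Dose / Vd = 1852 / 337 = 5.496 mg/L
k = ln2 / t½ = 0.693147 / 4.72 = 0.1469 h⁻¹
t / t½ = 4.720 / 4.72 = 1 half-lives
C = C₀ × (1/2)^1 = 5.496 × 0.5000 = 2.748 mg/L
Convert: 2.748 mg/L × 1000 = 2748 ng/mL

2750 ng/mL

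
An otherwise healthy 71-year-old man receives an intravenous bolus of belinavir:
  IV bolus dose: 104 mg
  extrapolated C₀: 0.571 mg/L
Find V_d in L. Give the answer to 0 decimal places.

Vd = Dose / C₀ = 104.0 / 0.571 = 182.1 L

182 L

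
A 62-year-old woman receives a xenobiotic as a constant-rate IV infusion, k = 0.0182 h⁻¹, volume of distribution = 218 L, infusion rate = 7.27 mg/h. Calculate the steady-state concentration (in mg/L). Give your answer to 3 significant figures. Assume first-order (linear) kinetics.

CL = k × Vd = 0.01820 × 218 = 3.968 L/h
At steady state Css = R₀ / CL = 7.27 / 3.968 = 1.832 mg/L

1.83 mg/L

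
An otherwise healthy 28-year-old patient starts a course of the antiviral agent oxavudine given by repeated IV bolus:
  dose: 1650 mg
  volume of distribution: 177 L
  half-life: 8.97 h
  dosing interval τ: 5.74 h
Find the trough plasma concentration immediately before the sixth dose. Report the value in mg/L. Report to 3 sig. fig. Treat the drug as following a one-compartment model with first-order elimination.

14.9 mg/L

C₀ per dose = Dose / Vd = 1650 / 177 = 9.322 mg/L
k = ln2 / t½ = 0.693147 / 8.97 = 0.07727 h⁻¹
Fraction remaining after one interval: r = e^(−kτ) = e^(−0.07727 × 5.74) = 0.6418
Before dose 6, 5 doses have been given (aged 1τ, 2τ, 3τ, 4τ, 5τ).
C_trough = C₀ × (r + r² + … + r^5) = C₀ × r(1−r^5)/(1−r)
        = 9.322 × 0.6418 × (1 − 0.1089) / (1 − 0.6418) = 14.88 mg/L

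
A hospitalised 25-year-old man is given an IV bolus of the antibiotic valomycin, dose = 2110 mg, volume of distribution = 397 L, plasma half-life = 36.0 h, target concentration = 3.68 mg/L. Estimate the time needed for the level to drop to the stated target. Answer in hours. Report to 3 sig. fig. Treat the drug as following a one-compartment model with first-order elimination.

19.1 h

C₀ = Dose / Vd = 2110 / 397 = 5.315 mg/L
k = ln2 / t½ = 0.693147 / 36.0 = 0.01925 h⁻¹
t = ln(C₀ / C) / k = ln(5.315 / 3.68) / 0.01925
  = ln(1.444) / 0.01925 = 0.3674 / 0.01925 = 19.09 h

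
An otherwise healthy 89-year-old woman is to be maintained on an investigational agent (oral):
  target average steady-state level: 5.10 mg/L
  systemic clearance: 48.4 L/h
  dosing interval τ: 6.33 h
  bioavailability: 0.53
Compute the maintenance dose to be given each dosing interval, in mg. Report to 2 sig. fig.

2900 mg

At steady state, F × (Dose/τ) = Css × CL.
Dose = Css × CL × τ / F = 5.10 × 48.40 × 6.33 / 0.53 = 2948 mg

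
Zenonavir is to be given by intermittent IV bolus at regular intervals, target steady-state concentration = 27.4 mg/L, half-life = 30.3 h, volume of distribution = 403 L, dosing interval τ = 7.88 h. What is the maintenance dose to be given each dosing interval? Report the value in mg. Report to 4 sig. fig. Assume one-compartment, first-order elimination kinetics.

k = ln2 / t½ = 0.693147 / 30.3 = 0.02288 h⁻¹
CL = k × Vd = 0.02288 × 403 = 9.221 L/h
At steady state, Dose/τ = Css × CL.
Dose = Css × CL × τ = 27.4 × 9.221 × 7.88 = 1991 mg

1991 mg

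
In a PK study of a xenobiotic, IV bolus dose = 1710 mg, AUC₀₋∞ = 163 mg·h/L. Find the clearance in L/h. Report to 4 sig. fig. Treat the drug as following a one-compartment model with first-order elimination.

10.49 L/h

CL = Dose / AUC = 1710 / 163 = 10.49 L/h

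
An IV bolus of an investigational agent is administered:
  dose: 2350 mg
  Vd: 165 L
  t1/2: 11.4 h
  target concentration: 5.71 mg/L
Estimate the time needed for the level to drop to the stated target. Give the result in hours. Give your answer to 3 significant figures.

C₀ = Dose / Vd = 2350 / 165 = 14.24 mg/L
k = ln2 / t½ = 0.693147 / 11.4 = 0.06080 h⁻¹
t = ln(C₀ / C) / k = ln(14.24 / 5.71) / 0.06080
  = ln(2.494) / 0.06080 = 0.9139 / 0.06080 = 15.03 h

15.0 h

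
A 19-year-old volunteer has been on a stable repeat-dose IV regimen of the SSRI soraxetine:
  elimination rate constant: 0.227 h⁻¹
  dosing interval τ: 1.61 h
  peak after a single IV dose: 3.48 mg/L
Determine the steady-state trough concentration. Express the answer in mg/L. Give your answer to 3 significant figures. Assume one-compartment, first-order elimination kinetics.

7.89 mg/L

e^(−kτ) = e^(−0.2270 × 1.61) = 0.6939
Accumulation ratio R = 1 / (1 − e^(−kτ)) = 1 / (1 − 0.6939) = 3.267
Steady-state trough = C₀ × R × e^(−kτ) = 3.48 × 3.267 × 0.6939 = 7.889 mg/L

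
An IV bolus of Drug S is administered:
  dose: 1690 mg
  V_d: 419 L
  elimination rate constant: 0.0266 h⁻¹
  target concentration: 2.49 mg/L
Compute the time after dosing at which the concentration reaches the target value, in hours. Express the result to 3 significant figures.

C₀ = Dose / Vd = 1690 / 419 = 4.033 mg/L
t = ln(C₀ / C) / k = ln(4.033 / 2.49) / 0.02660
  = ln(1.620) / 0.02660 = 0.4824 / 0.02660 = 18.14 h

18.1 h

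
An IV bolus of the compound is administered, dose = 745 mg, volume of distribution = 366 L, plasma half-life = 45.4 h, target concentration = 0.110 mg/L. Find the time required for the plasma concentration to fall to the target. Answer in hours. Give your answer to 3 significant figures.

C₀ = Dose / Vd = 745.0 / 366 = 2.036 mg/L
k = ln2 / t½ = 0.693147 / 45.4 = 0.01527 h⁻¹
t = ln(C₀ / C) / k = ln(2.036 / 0.110) / 0.01527
  = ln(18.51) / 0.01527 = 2.918 / 0.01527 = 191.1 h

191 h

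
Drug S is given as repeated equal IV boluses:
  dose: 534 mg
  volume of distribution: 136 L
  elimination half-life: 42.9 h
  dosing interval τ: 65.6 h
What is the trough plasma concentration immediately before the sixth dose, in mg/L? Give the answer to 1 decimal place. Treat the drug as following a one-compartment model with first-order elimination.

C₀ per dose = Dose / Vd = 534 / 136 = 3.926 mg/L
k = ln2 / t½ = 0.693147 / 42.9 = 0.01616 h⁻¹
Fraction remaining after one interval: r = e^(−kτ) = e^(−0.01616 × 65.6) = 0.3464
Before dose 6, 5 doses have been given (aged 1τ, 2τ, 3τ, 4τ, 5τ).
C_trough = C₀ × (r + r² + … + r^5) = C₀ × r(1−r^5)/(1−r)
        = 3.926 × 0.3464 × (1 − 0.004988) / (1 − 0.3464) = 2.070 mg/L

2.1 mg/L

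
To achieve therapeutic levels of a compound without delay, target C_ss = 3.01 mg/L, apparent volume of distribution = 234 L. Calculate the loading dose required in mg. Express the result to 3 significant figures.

LD = Css × Vd = 3.01 × 234 = 704.3 mg

704 mg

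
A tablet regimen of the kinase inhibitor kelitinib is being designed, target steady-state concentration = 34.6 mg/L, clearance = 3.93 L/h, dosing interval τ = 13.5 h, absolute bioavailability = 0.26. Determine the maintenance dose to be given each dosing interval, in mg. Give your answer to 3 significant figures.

7060 mg

At steady state, F × (Dose/τ) = Css × CL.
Dose = Css × CL × τ / F = 34.6 × 3.930 × 13.5 / 0.26 = 7060 mg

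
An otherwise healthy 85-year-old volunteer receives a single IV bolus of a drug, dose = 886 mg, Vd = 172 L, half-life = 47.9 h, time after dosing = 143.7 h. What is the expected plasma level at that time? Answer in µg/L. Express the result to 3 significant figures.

C₀ = Dose / Vd = 886.0 / 172 = 5.151 mg/L
k = ln2 / t½ = 0.693147 / 47.9 = 0.01447 h⁻¹
t / t½ = 143.7 / 47.9 = 3 half-lives
C = C₀ × (1/2)^3 = 5.151 × 0.1250 = 0.6439 mg/L
Convert: 0.6439 mg/L × 1000 = 643.9 µg/L

644 µg/L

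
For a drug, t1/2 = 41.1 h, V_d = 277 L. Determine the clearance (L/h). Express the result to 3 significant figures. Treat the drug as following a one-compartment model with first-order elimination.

4.67 L/h

k = ln2 / t½ = 0.693147 / 41.1 = 0.01686 h⁻¹
CL = k × Vd = 0.01686 × 277 = 4.670 L/h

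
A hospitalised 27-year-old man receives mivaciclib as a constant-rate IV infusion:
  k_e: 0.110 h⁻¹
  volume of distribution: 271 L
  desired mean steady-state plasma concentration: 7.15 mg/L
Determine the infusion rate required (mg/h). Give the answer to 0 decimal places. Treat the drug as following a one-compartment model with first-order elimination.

CL = k × Vd = 0.1100 × 271 = 29.81 L/h
At steady state, infusion rate R₀ = Css × CL = 7.15 × 29.81 = 213.1 mg/h

213 mg/h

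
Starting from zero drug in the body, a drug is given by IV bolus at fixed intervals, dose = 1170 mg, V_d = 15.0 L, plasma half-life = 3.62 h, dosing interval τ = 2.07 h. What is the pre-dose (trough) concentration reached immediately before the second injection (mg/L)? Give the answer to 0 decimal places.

C₀ per dose = Dose / Vd = 1170 / 15.0 = 78.00 mg/L
k = ln2 / t½ = 0.693147 / 3.62 = 0.1915 h⁻¹
Fraction remaining after one interval: r = e^(−kτ) = e^(−0.1915 × 2.07) = 0.6727
Before dose 2, 1 dose has been given (aged 1τ).
C_trough = C₀ × r = 78.00 × 0.6727 = 52.47 mg/L

52 mg/L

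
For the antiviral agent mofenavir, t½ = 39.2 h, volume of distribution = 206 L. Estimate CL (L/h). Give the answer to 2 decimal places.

k = ln2 / t½ = 0.693147 / 39.2 = 0.01768 h⁻¹
CL = k × Vd = 0.01768 × 206 = 3.642 L/h

3.64 L/h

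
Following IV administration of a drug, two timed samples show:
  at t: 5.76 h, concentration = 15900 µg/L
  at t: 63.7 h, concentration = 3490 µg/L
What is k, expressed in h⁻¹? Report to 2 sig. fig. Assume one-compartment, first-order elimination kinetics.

k = ln(C₁/C₂) / (t₂ − t₁) = ln(15900/3490) / (63.7 − 5.76)
  = 1.516 / 57.94 = 0.02616 h⁻¹

0.026 h⁻¹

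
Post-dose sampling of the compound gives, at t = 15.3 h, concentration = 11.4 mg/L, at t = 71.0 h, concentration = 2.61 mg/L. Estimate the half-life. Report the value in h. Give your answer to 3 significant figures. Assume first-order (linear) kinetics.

k = ln(C₁/C₂) / (t₂ − t₁) = ln(11.4/2.61) / (71.0 − 15.3)
  = 1.474 / 55.70 = 0.02646 h⁻¹
t½ = ln2 / k = 0.693147 / 0.02646 = 26.20 h

26.2 h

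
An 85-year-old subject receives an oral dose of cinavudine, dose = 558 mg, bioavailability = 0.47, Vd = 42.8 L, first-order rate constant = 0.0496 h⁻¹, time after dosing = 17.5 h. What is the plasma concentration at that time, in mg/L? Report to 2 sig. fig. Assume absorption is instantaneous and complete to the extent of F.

Amount reaching circulation = F × Dose = 0.47 × 558.0 = 262.3 mg
C₀ = F·Dose / Vd = 262.3 / 42.8 = 6.129 mg/L
C = C₀ · e^(−k·t) = 6.129 × e^(−0.04960 × 17.5)
  = 6.129 × 0.4198 = 2.573 mg/L

2.6 mg/L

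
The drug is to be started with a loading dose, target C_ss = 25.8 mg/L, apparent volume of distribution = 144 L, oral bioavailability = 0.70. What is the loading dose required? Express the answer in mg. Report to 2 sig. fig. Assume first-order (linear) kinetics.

5300 mg

LD = Css × Vd / F = 25.8 × 144 / 0.70 = 5307 mg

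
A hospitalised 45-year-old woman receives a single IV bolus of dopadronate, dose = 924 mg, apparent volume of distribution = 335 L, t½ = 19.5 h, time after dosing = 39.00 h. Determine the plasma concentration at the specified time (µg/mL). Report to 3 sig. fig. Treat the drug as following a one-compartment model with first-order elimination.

C₀ = Dose / Vd = 924.0 / 335 = 2.758 mg/L
k = ln2 / t½ = 0.693147 / 19.5 = 0.03555 h⁻¹
t / t½ = 39.00 / 19.5 = 2 half-lives
C = C₀ × (1/2)^2 = 2.758 × 0.2500 = 0.6895 mg/L
(0.6895 mg/L = 0.6895 µg/mL)

0.690 µg/mL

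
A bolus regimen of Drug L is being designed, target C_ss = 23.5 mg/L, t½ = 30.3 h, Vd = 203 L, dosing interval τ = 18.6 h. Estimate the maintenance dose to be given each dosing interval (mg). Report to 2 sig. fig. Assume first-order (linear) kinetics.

k = ln2 / t½ = 0.693147 / 30.3 = 0.02288 h⁻¹
CL = k × Vd = 0.02288 × 203 = 4.645 L/h
At steady state, Dose/τ = Css × CL.
Dose = Css × CL × τ = 23.5 × 4.645 × 18.6 = 2030 mg

2000 mg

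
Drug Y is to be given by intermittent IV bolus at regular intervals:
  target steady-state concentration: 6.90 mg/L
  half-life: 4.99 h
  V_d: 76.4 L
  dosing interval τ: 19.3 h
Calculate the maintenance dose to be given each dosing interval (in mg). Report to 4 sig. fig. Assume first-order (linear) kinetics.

1413 mg

k = ln2 / t½ = 0.693147 / 4.99 = 0.1389 h⁻¹
CL = k × Vd = 0.1389 × 76.4 = 10.61 L/h
At steady state, Dose/τ = Css × CL.
Dose = Css × CL × τ = 6.90 × 10.61 × 19.3 = 1413 mg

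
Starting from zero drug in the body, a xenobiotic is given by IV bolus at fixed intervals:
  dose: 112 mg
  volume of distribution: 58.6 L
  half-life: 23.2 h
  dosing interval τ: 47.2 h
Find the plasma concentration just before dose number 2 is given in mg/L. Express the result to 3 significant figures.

C₀ per dose = Dose / Vd = 112 / 58.6 = 1.911 mg/L
k = ln2 / t½ = 0.693147 / 23.2 = 0.02988 h⁻¹
Fraction remaining after one interval: r = e^(−kτ) = e^(−0.02988 × 47.2) = 0.2441
Before dose 2, 1 dose has been given (aged 1τ).
C_trough = C₀ × r = 1.911 × 0.2441 = 0.4665 mg/L

0.467 mg/L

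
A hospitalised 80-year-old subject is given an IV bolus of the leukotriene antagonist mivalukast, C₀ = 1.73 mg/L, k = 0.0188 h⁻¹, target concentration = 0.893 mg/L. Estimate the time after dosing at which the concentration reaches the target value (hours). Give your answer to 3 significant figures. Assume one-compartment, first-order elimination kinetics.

35.2 h

t = ln(C₀ / C) / k = ln(1.730 / 0.893) / 0.01880
  = ln(1.937) / 0.01880 = 0.6611 / 0.01880 = 35.16 h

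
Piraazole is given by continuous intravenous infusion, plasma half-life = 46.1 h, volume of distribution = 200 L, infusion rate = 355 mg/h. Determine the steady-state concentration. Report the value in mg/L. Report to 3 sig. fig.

k = ln2 / t½ = 0.693147 / 46.1 = 0.01504 h⁻¹
CL = k × Vd = 0.01504 × 200 = 3.008 L/h
At steady state Css = R₀ / CL = 355 / 3.008 = 118.0 mg/L

118 mg/L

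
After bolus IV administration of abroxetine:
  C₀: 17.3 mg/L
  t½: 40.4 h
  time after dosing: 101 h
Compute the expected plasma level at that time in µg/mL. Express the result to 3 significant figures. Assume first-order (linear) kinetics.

3.06 µg/mL

k = ln2 / t½ = 0.693147 / 40.4 = 0.01716 h⁻¹
C = C₀ · e^(−k·t) = 17.30 × e^(−0.01716 × 101)
  = 17.30 × 0.1767 = 3.057 mg/L
(3.057 mg/L = 3.057 µg/mL)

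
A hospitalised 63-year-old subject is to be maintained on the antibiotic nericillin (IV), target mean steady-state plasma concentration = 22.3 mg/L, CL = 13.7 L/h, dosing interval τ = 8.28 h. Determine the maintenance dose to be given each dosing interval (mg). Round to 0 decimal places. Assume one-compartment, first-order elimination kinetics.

2530 mg

At steady state, Dose/τ = Css × CL.
Dose = Css × CL × τ = 22.3 × 13.70 × 8.28 = 2530 mg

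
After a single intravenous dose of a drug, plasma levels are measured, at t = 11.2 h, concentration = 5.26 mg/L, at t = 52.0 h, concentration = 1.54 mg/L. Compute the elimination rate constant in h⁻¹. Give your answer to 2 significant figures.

0.030 h⁻¹

k = ln(C₁/C₂) / (t₂ − t₁) = ln(5.26/1.54) / (52.0 − 11.2)
  = 1.228 / 40.80 = 0.03010 h⁻¹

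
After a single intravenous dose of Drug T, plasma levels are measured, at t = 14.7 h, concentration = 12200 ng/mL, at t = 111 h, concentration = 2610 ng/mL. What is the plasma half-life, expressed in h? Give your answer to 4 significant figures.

43.29 h

k = ln(C₁/C₂) / (t₂ − t₁) = ln(12200/2610) / (111 − 14.7)
  = 1.542 / 96.30 = 0.01601 h⁻¹
t½ = ln2 / k = 0.693147 / 0.01601 = 43.29 h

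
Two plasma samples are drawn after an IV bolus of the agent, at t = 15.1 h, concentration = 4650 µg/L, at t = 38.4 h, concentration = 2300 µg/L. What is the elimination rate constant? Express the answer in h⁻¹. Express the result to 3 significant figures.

k = ln(C₁/C₂) / (t₂ − t₁) = ln(4650/2300) / (38.4 − 15.1)
  = 0.7040 / 23.30 = 0.03021 h⁻¹

0.0302 h⁻¹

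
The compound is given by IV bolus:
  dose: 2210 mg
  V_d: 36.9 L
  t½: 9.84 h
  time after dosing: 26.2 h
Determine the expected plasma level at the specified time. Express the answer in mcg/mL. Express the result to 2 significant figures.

9.5 mcg/mL

C₀ = Dose / Vd = 2210 / 36.9 = 59.89 mg/L
k = ln2 / t½ = 0.693147 / 9.84 = 0.07044 h⁻¹
C = C₀ · e^(−k·t) = 59.89 × e^(−0.07044 × 26.2)
  = 59.89 × 0.1579 = 9.457 mg/L
(9.457 mg/L = 9.457 mcg/mL)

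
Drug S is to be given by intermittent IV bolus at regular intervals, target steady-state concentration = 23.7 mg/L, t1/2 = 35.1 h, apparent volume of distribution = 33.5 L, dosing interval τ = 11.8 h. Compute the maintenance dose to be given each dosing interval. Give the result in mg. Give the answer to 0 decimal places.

k = ln2 / t½ = 0.693147 / 35.1 = 0.01975 h⁻¹
CL = k × Vd = 0.01975 × 33.5 = 0.6616 L/h
At steady state, Dose/τ = Css × CL.
Dose = Css × CL × τ = 23.7 × 0.6616 × 11.8 = 185.0 mg

185 mg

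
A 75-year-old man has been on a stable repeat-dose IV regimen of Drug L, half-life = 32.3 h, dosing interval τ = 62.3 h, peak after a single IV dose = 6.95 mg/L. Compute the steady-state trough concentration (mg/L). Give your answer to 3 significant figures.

k = ln2 / t½ = 0.693147 / 32.3 = 0.02146 h⁻¹
e^(−kτ) = e^(−0.02146 × 62.3) = 0.2626
Accumulation ratio R = 1 / (1 − e^(−kτ)) = 1 / (1 − 0.2626) = 1.356
Steady-state trough = C₀ × R × e^(−kτ) = 6.95 × 1.356 × 0.2626 = 2.475 mg/L

2.48 mg/L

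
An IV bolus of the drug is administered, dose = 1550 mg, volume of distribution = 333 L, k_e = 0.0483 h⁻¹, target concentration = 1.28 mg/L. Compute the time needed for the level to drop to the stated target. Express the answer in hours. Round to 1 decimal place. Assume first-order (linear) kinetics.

26.7 h

C₀ = Dose / Vd = 1550 / 333 = 4.655 mg/L
t = ln(C₀ / C) / k = ln(4.655 / 1.28) / 0.04830
  = ln(3.637) / 0.04830 = 1.291 / 0.04830 = 26.73 h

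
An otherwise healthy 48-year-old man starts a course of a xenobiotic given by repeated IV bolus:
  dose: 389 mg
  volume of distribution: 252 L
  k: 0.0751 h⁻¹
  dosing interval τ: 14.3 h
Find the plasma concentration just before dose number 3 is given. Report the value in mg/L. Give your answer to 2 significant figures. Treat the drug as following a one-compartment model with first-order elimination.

0.71 mg/L

C₀ per dose = Dose / Vd = 389 / 252 = 1.544 mg/L
Fraction remaining after one interval: r = e^(−kτ) = e^(−0.07510 × 14.3) = 0.3417
Before dose 3, 2 doses have been given (aged 1τ, 2τ).
C_trough = C₀ × (r + r²) = 1.544 × (0.3417 + 0.1168) = 0.7079 mg/L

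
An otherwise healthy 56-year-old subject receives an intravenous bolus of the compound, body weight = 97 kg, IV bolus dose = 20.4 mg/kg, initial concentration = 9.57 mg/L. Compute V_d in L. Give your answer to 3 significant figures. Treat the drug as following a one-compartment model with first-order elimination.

Dose = 20.4 × 97 = 1979 mg
Vd = Dose / C₀ = 1979 / 9.57 = 206.8 L

207 L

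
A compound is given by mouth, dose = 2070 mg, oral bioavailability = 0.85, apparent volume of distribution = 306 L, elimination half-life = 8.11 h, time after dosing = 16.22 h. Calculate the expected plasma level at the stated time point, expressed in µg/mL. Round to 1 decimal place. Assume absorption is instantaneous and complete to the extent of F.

1.4 µg/mL

Amount reaching circulation = F × Dose = 0.85 × 2070 = 1760 mg
C₀ = F·Dose / Vd = 1760 / 306 = 5.752 mg/L
k = ln2 / t½ = 0.693147 / 8.11 = 0.08547 h⁻¹
t / t½ = 16.22 / 8.11 = 2 half-lives
C = C₀ × (1/2)^2 = 5.752 × 0.2500 = 1.438 mg/L
(1.438 mg/L = 1.438 µg/mL)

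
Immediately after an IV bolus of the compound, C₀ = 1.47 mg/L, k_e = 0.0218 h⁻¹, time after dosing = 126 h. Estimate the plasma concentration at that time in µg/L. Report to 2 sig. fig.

C = C₀ · e^(−k·t) = 1.470 × e^(−0.02180 × 126)
  = 1.470 × 0.06413 = 0.09427 mg/L
Convert: 0.09427 mg/L × 1000 = 94.27 µg/L

94 µg/L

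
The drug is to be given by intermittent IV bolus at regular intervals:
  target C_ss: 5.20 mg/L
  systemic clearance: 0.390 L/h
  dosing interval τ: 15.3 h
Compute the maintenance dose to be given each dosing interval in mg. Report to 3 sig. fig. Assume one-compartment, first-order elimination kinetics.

At steady state, Dose/τ = Css × CL.
Dose = Css × CL × τ = 5.20 × 0.3900 × 15.3 = 31.03 mg

31.0 mg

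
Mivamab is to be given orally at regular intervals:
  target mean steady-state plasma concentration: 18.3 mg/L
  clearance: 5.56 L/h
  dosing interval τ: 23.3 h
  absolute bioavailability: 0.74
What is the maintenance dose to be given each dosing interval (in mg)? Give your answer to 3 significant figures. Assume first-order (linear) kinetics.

3200 mg

At steady state, F × (Dose/τ) = Css × CL.
Dose = Css × CL × τ / F = 18.3 × 5.560 × 23.3 / 0.74 = 3204 mg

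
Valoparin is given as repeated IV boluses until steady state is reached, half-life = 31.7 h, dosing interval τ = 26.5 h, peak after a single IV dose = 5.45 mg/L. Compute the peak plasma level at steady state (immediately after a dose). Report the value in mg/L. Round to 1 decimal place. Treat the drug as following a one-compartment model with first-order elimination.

k = ln2 / t½ = 0.693147 / 31.7 = 0.02187 h⁻¹
e^(−kτ) = e^(−0.02187 × 26.5) = 0.5601
Accumulation ratio R = 1 / (1 − e^(−kτ)) = 1 / (1 − 0.5601) = 2.273
Steady-state peak = C₀ × R = 5.45 × 2.273 = 12.39 mg/L

12.4 mg/L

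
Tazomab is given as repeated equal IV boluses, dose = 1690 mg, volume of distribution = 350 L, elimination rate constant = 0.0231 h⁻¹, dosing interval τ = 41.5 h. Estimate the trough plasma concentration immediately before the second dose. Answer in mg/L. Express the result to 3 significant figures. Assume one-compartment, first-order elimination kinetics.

1.85 mg/L

C₀ per dose = Dose / Vd = 1690 / 350 = 4.829 mg/L
Fraction remaining after one interval: r = e^(−kτ) = e^(−0.02310 × 41.5) = 0.3834
Before dose 2, 1 dose has been given (aged 1τ).
C_trough = C₀ × r = 4.829 × 0.3834 = 1.851 mg/L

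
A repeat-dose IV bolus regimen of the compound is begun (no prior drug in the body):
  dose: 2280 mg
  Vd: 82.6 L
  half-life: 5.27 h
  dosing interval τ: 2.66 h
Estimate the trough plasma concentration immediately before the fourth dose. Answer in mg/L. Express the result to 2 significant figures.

43 mg/L

C₀ per dose = Dose / Vd = 2280 / 82.6 = 27.60 mg/L
k = ln2 / t½ = 0.693147 / 5.27 = 0.1315 h⁻¹
Fraction remaining after one interval: r = e^(−kτ) = e^(−0.1315 × 2.66) = 0.7048
Before dose 4, 3 doses have been given (aged 1τ, 2τ, 3τ).
C_trough = C₀ × (r + r² + … + r^3) = C₀ × r(1−r^3)/(1−r)
        = 27.60 × 0.7048 × (1 − 0.3501) / (1 − 0.7048) = 42.83 mg/L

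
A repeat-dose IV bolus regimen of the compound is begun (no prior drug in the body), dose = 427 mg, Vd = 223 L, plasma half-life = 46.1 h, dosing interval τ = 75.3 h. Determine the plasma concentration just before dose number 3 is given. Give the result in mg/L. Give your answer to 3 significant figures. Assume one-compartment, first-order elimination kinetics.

0.816 mg/L

C₀ per dose = Dose / Vd = 427 / 223 = 1.915 mg/L
k = ln2 / t½ = 0.693147 / 46.1 = 0.01504 h⁻¹
Fraction remaining after one interval: r = e^(−kτ) = e^(−0.01504 × 75.3) = 0.3222
Before dose 3, 2 doses have been given (aged 1τ, 2τ).
C_trough = C₀ × (r + r²) = 1.915 × (0.3222 + 0.1038) = 0.8158 mg/L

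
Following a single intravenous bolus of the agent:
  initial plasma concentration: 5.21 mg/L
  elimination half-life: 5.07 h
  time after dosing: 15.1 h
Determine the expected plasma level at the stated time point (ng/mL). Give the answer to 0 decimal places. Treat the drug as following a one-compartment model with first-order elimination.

k = ln2 / t½ = 0.693147 / 5.07 = 0.1367 h⁻¹
C = C₀ · e^(−k·t) = 5.210 × e^(−0.1367 × 15.1)
  = 5.210 × 0.1269 = 0.6611 mg/L
Convert: 0.6611 mg/L × 1000 = 661.1 ng/mL

661 ng/mL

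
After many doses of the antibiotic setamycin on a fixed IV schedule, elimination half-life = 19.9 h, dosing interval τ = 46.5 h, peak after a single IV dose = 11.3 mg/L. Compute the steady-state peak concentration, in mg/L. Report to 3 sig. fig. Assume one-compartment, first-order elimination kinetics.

14.1 mg/L

k = ln2 / t½ = 0.693147 / 19.9 = 0.03483 h⁻¹
e^(−kτ) = e^(−0.03483 × 46.5) = 0.1980
Accumulation ratio R = 1 / (1 − e^(−kτ)) = 1 / (1 − 0.1980) = 1.247
Steady-state peak = C₀ × R = 11.3 × 1.247 = 14.09 mg/L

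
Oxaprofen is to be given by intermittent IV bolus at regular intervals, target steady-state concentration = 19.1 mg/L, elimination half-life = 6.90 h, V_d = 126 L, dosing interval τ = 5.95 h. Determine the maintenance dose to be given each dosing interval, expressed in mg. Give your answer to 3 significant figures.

k = ln2 / t½ = 0.693147 / 6.90 = 0.1005 h⁻¹
CL = k × Vd = 0.1005 × 126 = 12.66 L/h
At steady state, Dose/τ = Css × CL.
Dose = Css × CL × τ = 19.1 × 12.66 × 5.95 = 1439 mg

1440 mg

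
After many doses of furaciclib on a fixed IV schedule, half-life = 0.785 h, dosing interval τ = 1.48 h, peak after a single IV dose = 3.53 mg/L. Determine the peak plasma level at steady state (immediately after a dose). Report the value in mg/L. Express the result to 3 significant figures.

4.84 mg/L

k = ln2 / t½ = 0.693147 / 0.785 = 0.8830 h⁻¹
e^(−kτ) = e^(−0.8830 × 1.48) = 0.2707
Accumulation ratio R = 1 / (1 − e^(−kτ)) = 1 / (1 − 0.2707) = 1.371
Steady-state peak = C₀ × R = 3.53 × 1.371 = 4.840 mg/L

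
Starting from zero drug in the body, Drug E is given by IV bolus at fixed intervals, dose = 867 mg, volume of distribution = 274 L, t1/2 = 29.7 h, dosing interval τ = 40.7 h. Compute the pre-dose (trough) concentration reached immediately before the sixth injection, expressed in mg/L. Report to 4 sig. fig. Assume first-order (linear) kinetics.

1.979 mg/L

C₀ per dose = Dose / Vd = 867 / 274 = 3.164 mg/L
k = ln2 / t½ = 0.693147 / 29.7 = 0.02334 h⁻¹
Fraction remaining after one interval: r = e^(−kτ) = e^(−0.02334 × 40.7) = 0.3868
Before dose 6, 5 doses have been given (aged 1τ, 2τ, 3τ, 4τ, 5τ).
C_trough = C₀ × (r + r² + … + r^5) = C₀ × r(1−r^5)/(1−r)
        = 3.164 × 0.3868 × (1 − 0.008658) / (1 − 0.3868) = 1.979 mg/L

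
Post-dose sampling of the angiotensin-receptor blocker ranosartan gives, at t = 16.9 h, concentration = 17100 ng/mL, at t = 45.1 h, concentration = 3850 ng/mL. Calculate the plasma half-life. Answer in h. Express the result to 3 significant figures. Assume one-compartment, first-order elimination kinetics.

k = ln(C₁/C₂) / (t₂ − t₁) = ln(17100/3850) / (45.1 − 16.9)
  = 1.491 / 28.20 = 0.05287 h⁻¹
t½ = ln2 / k = 0.693147 / 0.05287 = 13.11 h

13.1 h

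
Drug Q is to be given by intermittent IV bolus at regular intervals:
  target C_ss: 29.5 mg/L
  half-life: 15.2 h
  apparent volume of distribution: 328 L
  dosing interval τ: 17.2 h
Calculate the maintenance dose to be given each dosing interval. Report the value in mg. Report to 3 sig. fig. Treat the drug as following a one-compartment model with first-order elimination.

7590 mg

k = ln2 / t½ = 0.693147 / 15.2 = 0.04560 h⁻¹
CL = k × Vd = 0.04560 × 328 = 14.96 L/h
At steady state, Dose/τ = Css × CL.
Dose = Css × CL × τ = 29.5 × 14.96 × 17.2 = 7591 mg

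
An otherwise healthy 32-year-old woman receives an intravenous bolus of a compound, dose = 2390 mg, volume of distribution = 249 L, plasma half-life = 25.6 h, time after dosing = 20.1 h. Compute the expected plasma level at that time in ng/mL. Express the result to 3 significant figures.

C₀ = Dose / Vd = 2390 / 249 = 9.598 mg/L
k = ln2 / t½ = 0.693147 / 25.6 = 0.02708 h⁻¹
C = C₀ · e^(−k·t) = 9.598 × e^(−0.02708 × 20.1)
  = 9.598 × 0.5802 = 5.569 mg/L
Convert: 5.569 mg/L × 1000 = 5569 ng/mL

5570 ng/mL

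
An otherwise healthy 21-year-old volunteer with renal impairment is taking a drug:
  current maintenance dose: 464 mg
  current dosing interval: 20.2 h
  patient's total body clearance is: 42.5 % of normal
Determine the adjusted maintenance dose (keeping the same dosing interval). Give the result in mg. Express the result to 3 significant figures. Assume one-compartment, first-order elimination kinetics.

197 mg

To keep the same average steady-state level, dosing rate must scale with clearance.
CL ratio = 42.5 / 100 = 0.4250
New dose (same interval) = 464 × 0.4250 = 197.2 mg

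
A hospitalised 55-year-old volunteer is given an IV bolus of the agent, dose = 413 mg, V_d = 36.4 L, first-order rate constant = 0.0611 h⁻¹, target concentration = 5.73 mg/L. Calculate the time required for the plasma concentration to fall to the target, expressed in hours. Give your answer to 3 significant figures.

11.2 h

C₀ = Dose / Vd = 413.0 / 36.4 = 11.35 mg/L
t = ln(C₀ / C) / k = ln(11.35 / 5.73) / 0.06110
  = ln(1.981) / 0.06110 = 0.6836 / 0.06110 = 11.19 h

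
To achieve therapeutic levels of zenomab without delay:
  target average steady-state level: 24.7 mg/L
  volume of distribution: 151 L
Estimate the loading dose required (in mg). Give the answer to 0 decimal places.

LD = Css × Vd = 24.7 × 151 = 3730 mg

3730 mg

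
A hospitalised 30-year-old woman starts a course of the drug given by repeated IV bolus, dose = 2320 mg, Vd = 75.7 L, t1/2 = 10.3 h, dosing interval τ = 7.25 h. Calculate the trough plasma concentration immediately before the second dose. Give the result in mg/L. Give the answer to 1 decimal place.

18.8 mg/L

C₀ per dose = Dose / Vd = 2320 / 75.7 = 30.65 mg/L
k = ln2 / t½ = 0.693147 / 10.3 = 0.06730 h⁻¹
Fraction remaining after one interval: r = e^(−kτ) = e^(−0.06730 × 7.25) = 0.6139
Before dose 2, 1 dose has been given (aged 1τ).
C_trough = C₀ × r = 30.65 × 0.6139 = 18.82 mg/L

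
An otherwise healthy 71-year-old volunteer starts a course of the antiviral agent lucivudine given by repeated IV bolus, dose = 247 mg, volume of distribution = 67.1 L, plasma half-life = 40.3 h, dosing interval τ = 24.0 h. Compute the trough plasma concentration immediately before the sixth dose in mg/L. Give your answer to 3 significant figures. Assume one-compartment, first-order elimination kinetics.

C₀ per dose = Dose / Vd = 247 / 67.1 = 3.681 mg/L
k = ln2 / t½ = 0.693147 / 40.3 = 0.01720 h⁻¹
Fraction remaining after one interval: r = e^(−kτ) = e^(−0.01720 × 24.0) = 0.6618
Before dose 6, 5 doses have been given (aged 1τ, 2τ, 3τ, 4τ, 5τ).
C_trough = C₀ × (r + r² + … + r^5) = C₀ × r(1−r^5)/(1−r)
        = 3.681 × 0.6618 × (1 − 0.1270) / (1 − 0.6618) = 6.288 mg/L

6.29 mg/L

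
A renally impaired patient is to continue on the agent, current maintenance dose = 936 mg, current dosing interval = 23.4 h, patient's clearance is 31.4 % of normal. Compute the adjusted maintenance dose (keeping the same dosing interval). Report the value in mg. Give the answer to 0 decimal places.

To keep the same average steady-state level, dosing rate must scale with clearance.
CL ratio = 31.4 / 100 = 0.3140
New dose (same interval) = 936 × 0.3140 = 293.9 mg

294 mg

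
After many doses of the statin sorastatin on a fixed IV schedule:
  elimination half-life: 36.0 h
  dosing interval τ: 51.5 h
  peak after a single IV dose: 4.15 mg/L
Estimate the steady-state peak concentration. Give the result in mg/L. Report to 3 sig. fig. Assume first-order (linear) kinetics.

k = ln2 / t½ = 0.693147 / 36.0 = 0.01925 h⁻¹
e^(−kτ) = e^(−0.01925 × 51.5) = 0.3711
Accumulation ratio R = 1 / (1 − e^(−kτ)) = 1 / (1 − 0.3711) = 1.590
Steady-state peak = C₀ × R = 4.15 × 1.590 = 6.599 mg/L

6.60 mg/L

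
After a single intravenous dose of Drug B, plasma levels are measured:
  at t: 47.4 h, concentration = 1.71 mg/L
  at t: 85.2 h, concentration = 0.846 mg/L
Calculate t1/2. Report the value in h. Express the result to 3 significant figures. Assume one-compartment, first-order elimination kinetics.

k = ln(C₁/C₂) / (t₂ − t₁) = ln(1.71/0.846) / (85.2 − 47.4)
  = 0.7037 / 37.80 = 0.01862 h⁻¹
t½ = ln2 / k = 0.693147 / 0.01862 = 37.23 h

37.2 h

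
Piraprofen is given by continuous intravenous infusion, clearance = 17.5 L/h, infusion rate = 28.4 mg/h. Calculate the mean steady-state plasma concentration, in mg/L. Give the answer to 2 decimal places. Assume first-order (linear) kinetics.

At steady state Css = R₀ / CL = 28.4 / 17.50 = 1.623 mg/L

1.62 mg/L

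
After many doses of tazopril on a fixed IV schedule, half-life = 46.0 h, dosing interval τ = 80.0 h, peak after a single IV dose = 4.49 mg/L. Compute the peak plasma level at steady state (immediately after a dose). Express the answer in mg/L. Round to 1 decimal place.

6.4 mg/L

k = ln2 / t½ = 0.693147 / 46.0 = 0.01507 h⁻¹
e^(−kτ) = e^(−0.01507 × 80.0) = 0.2995
Accumulation ratio R = 1 / (1 − e^(−kτ)) = 1 / (1 − 0.2995) = 1.428
Steady-state peak = C₀ × R = 4.49 × 1.428 = 6.412 mg/L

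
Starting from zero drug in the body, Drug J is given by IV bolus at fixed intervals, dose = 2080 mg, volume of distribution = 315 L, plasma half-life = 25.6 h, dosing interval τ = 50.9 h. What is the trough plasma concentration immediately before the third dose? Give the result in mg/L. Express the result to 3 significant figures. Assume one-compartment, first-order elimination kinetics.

2.08 mg/L

C₀ per dose = Dose / Vd = 2080 / 315 = 6.603 mg/L
k = ln2 / t½ = 0.693147 / 25.6 = 0.02708 h⁻¹
Fraction remaining after one interval: r = e^(−kτ) = e^(−0.02708 × 50.9) = 0.2520
Before dose 3, 2 doses have been given (aged 1τ, 2τ).
C_trough = C₀ × (r + r²) = 6.603 × (0.2520 + 0.06350) = 2.083 mg/L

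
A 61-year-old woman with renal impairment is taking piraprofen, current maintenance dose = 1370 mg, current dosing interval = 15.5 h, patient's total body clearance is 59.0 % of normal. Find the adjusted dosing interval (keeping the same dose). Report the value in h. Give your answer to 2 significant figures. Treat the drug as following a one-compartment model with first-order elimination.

To keep the same average steady-state level, dosing rate must scale with clearance.
CL ratio = 59.0 / 100 = 0.5900
New interval (same dose) = 15.5 / 0.5900 = 26.27 h

26 h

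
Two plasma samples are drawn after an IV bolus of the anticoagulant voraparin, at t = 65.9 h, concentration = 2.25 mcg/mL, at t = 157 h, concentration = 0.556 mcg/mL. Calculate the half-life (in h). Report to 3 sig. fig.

k = ln(C₁/C₂) / (t₂ − t₁) = ln(2.25/0.556) / (157 − 65.9)
  = 1.398 / 91.10 = 0.01535 h⁻¹
t½ = ln2 / k = 0.693147 / 0.01535 = 45.16 h

45.2 h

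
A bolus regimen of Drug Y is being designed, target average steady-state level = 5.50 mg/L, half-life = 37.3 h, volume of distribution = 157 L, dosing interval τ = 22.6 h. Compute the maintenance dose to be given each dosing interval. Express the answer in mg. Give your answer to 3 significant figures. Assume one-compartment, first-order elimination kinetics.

363 mg

k = ln2 / t½ = 0.693147 / 37.3 = 0.01858 h⁻¹
CL = k × Vd = 0.01858 × 157 = 2.917 L/h
At steady state, Dose/τ = Css × CL.
Dose = Css × CL × τ = 5.50 × 2.917 × 22.6 = 362.6 mg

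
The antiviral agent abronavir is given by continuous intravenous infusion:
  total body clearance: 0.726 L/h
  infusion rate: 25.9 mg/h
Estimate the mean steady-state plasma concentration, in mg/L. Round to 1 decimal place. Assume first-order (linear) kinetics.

At steady state Css = R₀ / CL = 25.9 / 0.7260 = 35.67 mg/L

35.7 mg/L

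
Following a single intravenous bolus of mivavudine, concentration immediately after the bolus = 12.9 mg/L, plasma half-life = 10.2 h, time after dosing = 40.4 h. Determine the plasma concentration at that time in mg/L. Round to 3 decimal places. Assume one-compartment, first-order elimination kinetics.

k = ln2 / t½ = 0.693147 / 10.2 = 0.06796 h⁻¹
C = C₀ · e^(−k·t) = 12.90 × e^(−0.06796 × 40.4)
  = 12.90 × 0.06421 = 0.8283 mg/L

0.828 mg/L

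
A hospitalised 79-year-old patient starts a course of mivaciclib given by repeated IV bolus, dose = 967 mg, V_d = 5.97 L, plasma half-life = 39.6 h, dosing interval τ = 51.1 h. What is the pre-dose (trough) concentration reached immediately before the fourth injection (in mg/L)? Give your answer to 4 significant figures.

104.4 mg/L

C₀ per dose = Dose / Vd = 967 / 5.97 = 162.0 mg/L
k = ln2 / t½ = 0.693147 / 39.6 = 0.01750 h⁻¹
Fraction remaining after one interval: r = e^(−kτ) = e^(−0.01750 × 51.1) = 0.4089
Before dose 4, 3 doses have been given (aged 1τ, 2τ, 3τ).
C_trough = C₀ × (r + r² + … + r^3) = C₀ × r(1−r^3)/(1−r)
        = 162.0 × 0.4089 × (1 − 0.06837) / (1 − 0.4089) = 104.4 mg/L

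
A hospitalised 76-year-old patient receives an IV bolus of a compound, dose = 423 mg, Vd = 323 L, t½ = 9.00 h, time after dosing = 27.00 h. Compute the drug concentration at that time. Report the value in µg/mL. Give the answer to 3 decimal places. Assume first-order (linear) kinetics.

C₀ = Dose / Vd = 423.0 / 323 = 1.310 mg/L
k = ln2 / t½ = 0.693147 / 9.00 = 0.07702 h⁻¹
t / t½ = 27.00 / 9.00 = 3 half-lives
C = C₀ × (1/2)^3 = 1.310 × 0.1250 = 0.1638 mg/L
(0.1638 mg/L = 0.1638 µg/mL)

0.164 µg/mL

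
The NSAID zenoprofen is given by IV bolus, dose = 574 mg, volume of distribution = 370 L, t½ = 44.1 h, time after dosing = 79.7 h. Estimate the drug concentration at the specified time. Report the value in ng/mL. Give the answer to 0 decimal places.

443 ng/mL

C₀ = Dose / Vd = 574.0 / 370 = 1.551 mg/L
k = ln2 / t½ = 0.693147 / 44.1 = 0.01572 h⁻¹
C = C₀ · e^(−k·t) = 1.551 × e^(−0.01572 × 79.7)
  = 1.551 × 0.2857 = 0.4431 mg/L
Convert: 0.4431 mg/L × 1000 = 443.1 ng/mL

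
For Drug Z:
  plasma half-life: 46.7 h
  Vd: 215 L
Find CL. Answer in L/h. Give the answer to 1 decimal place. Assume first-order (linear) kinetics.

3.2 L/h

k = ln2 / t½ = 0.693147 / 46.7 = 0.01484 h⁻¹
CL = k × Vd = 0.01484 × 215 = 3.191 L/h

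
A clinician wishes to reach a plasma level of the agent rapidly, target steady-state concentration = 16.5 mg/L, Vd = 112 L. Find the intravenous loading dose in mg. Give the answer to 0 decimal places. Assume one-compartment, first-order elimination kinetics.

LD = Css × Vd = 16.5 × 112 = 1848 mg

1848 mg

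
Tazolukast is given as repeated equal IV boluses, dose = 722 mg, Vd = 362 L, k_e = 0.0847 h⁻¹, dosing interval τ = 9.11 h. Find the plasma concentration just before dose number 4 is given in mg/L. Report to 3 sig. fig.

C₀ per dose = Dose / Vd = 722 / 362 = 1.994 mg/L
Fraction remaining after one interval: r = e^(−kτ) = e^(−0.08470 × 9.11) = 0.4623
Before dose 4, 3 doses have been given (aged 1τ, 2τ, 3τ).
C_trough = C₀ × (r + r² + … + r^3) = C₀ × r(1−r^3)/(1−r)
        = 1.994 × 0.4623 × (1 − 0.09880) / (1 − 0.4623) = 1.545 mg/L

1.55 mg/L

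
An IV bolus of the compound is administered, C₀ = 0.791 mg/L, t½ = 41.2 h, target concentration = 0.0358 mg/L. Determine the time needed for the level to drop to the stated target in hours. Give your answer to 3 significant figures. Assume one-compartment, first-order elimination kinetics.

k = ln2 / t½ = 0.693147 / 41.2 = 0.01682 h⁻¹
t = ln(C₀ / C) / k = ln(0.7910 / 0.0358) / 0.01682
  = ln(22.09) / 0.01682 = 3.095 / 0.01682 = 184.0 h

184 h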